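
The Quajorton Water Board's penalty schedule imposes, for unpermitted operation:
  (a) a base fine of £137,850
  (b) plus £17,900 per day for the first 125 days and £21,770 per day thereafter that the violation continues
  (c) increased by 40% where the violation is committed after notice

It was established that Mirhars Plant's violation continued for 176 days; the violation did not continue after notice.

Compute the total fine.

£3,485,620

First 125 days: 125 × £17,900 = £2,237,500
Remaining days: (176 − 125) × £21,770 = £1,110,270
Per-day component: £2,237,500 + £1,110,270 = £3,347,770
Base plus per-day: £137,850 + £3,347,770 = £3,485,620
The violation did not continue after notice: no 40% increase.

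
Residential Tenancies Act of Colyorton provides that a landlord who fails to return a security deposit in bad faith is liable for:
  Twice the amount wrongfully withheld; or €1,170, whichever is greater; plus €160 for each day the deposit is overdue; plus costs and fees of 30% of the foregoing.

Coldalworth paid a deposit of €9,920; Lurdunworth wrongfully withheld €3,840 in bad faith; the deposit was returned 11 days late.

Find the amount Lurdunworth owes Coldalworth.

Doubled: 2 × €3,840 = €7,680
Minimum €1,170: €7,680 meets the minimum, no increase.
Late-return penalty: 11 × €160 = €1,760
Damages plus late penalty: €7,680 + €1,760 = €9,440
Costs and fees: 30% of €9,440 = €2,832
Total recovery: €9,440 + €2,832 = €12,272

€12,272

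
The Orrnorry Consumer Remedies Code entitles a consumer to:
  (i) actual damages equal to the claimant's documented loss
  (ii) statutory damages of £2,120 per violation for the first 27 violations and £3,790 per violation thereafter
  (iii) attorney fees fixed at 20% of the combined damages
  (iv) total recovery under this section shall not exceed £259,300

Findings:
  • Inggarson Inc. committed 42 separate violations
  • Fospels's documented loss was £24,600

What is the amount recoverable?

£166,428

First 27 violations: 27 × £2,120 = £57,240
Remaining violations: (42 − 27) × £3,790 = £56,850
Statutory damages: £57,240 + £56,850 = £114,090
Combined damages: £24,600 + £114,090 = £138,690
Attorney fees: 20% of £138,690 = £27,738
Total before cap: £138,690 + £27,738 = £166,428
Cap at £259,300: £166,428 is within the cap, no reduction.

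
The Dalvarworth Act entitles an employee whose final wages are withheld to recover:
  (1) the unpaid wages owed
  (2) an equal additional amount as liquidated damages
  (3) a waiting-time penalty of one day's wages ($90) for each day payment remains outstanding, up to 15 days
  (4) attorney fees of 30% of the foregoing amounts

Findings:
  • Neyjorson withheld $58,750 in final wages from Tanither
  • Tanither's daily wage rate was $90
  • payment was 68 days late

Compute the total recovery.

$154,505

Liquidated damages (equal amount): $58,750
Penalty days: min(68, 15) = 15
Waiting-time penalty: 15 × $90 = $1,350
Subtotal: $58,750 + $58,750 + $1,350 = $118,850
Attorney fees: 30% of $118,850 = $35,655
Total award: $118,850 + $35,655 = $154,505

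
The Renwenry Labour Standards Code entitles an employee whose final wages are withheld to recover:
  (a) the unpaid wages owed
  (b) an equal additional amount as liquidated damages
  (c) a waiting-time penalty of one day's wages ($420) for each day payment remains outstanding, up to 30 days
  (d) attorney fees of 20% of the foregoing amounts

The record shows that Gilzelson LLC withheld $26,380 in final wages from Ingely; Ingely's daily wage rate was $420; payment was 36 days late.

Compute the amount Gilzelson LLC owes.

$78,432

Liquidated damages (equal amount): $26,380
Penalty days: min(36, 30) = 30
Waiting-time penalty: 30 × $420 = $12,600
Subtotal: $26,380 + $26,380 + $12,600 = $65,360
Attorney fees: 20% of $65,360 = $13,072
Total award: $65,360 + $13,072 = $78,432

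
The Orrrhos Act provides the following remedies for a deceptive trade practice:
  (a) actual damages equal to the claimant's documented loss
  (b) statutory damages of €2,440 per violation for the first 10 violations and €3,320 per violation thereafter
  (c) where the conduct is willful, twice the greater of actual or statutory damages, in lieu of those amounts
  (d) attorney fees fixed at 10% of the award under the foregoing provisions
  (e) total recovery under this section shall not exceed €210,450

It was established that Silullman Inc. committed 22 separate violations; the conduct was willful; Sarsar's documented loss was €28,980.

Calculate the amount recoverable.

Total recovery: €141,328

First 10 violations: 10 × €2,440 = €24,400
Remaining violations: (22 − 10) × €3,320 = €39,840
Statutory damages: €24,400 + €39,840 = €64,240
Greater of actual damages (€28,980) or statutory damages (€64,240): €64,240
Doubled: 2 × €64,240 = €128,480
Attorney fees: 10% of €128,480 = €12,848
Total before cap: €128,480 + €12,848 = €141,328
Cap at €210,450: €141,328 is within the cap, no reduction.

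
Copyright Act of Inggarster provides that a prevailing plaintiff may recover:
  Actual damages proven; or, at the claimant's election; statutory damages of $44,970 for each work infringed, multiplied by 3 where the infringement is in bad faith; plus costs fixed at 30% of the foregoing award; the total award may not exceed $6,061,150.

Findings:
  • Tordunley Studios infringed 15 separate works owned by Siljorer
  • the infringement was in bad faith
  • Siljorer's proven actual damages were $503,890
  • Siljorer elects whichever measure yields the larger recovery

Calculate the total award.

Statutory damages: 15 × $44,970 = $674,550
Trebled: 3 × $674,550 = $2,023,650
Greater of actual damages ($503,890) or enhanced statutory damages ($2,023,650): $2,023,650
Costs: 30% of $2,023,650 = $607,095
Award plus costs: $2,023,650 + $607,095 = $2,630,745
Cap at $6,061,150: $2,630,745 is within the cap, no reduction.

$2,630,745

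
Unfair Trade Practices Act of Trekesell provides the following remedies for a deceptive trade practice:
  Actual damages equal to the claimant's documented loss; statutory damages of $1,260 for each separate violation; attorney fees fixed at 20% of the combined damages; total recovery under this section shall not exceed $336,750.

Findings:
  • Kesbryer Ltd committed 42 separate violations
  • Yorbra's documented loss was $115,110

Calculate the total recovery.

Statutory damages: 42 × $1,260 = $52,920
Combined damages: $115,110 + $52,920 = $168,030
Attorney fees: 20% of $168,030 = $33,606
Total before cap: $168,030 + $33,606 = $201,636
Cap at $336,750: $201,636 is within the cap, no reduction.

$201,636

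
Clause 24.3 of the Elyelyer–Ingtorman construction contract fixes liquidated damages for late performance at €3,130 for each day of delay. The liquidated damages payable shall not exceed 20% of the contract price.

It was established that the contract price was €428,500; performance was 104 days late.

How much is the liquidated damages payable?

€85,700

Per-day damages: 104 × €3,130 = €325,520
Cap: 20% of €428,500 = €85,700
Cap at €85,700: €325,520 exceeds the cap → €85,700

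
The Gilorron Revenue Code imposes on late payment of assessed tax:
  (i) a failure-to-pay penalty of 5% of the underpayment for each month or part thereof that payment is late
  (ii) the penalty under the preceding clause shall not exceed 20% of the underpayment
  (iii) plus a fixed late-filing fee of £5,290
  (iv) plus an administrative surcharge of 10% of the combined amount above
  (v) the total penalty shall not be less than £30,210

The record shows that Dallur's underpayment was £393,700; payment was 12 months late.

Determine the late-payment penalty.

Accrued rate: 5% × 12 = 60%, capped at 20% → 20%
Failure-to-pay penalty: 20% of £393,700 = £78,740
Penalty before surcharge: £78,740 + £5,290 = £84,030
Administrative surcharge: 10% of £84,030 = £8,403
Total penalty: £84,030 + £8,403 = £92,433
Minimum £30,210: £92,433 meets the minimum, no increase.

Penalty: £92,433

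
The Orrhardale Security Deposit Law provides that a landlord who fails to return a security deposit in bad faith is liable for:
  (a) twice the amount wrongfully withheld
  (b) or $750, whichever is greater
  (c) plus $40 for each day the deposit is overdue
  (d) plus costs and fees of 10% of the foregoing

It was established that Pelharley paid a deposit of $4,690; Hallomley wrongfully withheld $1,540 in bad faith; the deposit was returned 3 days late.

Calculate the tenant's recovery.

$3,520

Doubled: 2 × $1,540 = $3,080
Minimum $750: $3,080 meets the minimum, no increase.
Late-return penalty: 3 × $40 = $120
Damages plus late penalty: $3,080 + $120 = $3,200
Costs and fees: 10% of $3,200 = $320
Total recovery: $3,200 + $320 = $3,520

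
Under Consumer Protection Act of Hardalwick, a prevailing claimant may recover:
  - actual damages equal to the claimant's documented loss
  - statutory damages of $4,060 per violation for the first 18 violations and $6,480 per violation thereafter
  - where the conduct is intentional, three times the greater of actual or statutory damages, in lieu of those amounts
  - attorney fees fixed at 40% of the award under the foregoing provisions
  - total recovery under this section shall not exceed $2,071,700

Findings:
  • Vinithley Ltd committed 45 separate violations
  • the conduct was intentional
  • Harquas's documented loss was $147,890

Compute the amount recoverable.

First 18 violations: 18 × $4,060 = $73,080
Remaining violations: (45 − 18) × $6,480 = $174,960
Statutory damages: $73,080 + $174,960 = $248,040
Greater of actual damages ($147,890) or statutory damages ($248,040): $248,040
Trebled: 3 × $248,040 = $744,120
Attorney fees: 40% of $744,120 = $297,648
Total before cap: $744,120 + $297,648 = $1,041,768
Cap at $2,071,700: $1,041,768 is within the cap, no reduction.

Total recovery: $1,041,768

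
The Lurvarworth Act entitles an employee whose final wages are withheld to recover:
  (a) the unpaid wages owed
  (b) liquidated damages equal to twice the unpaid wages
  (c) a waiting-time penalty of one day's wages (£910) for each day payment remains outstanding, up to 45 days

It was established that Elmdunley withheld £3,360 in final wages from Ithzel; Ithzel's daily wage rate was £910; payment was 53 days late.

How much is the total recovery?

Doubled: 2 × £3,360 = £6,720
Penalty days: min(53, 45) = 45
Waiting-time penalty: 45 × £910 = £40,950
Total award: £3,360 + £6,720 + £40,950 = £51,030

£51,030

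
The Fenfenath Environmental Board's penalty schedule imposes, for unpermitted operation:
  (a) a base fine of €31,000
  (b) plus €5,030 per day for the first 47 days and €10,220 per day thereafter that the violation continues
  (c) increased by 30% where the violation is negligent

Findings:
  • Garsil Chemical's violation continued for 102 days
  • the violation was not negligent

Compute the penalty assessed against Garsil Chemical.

First 47 days: 47 × €5,030 = €236,410
Remaining days: (102 − 47) × €10,220 = €562,100
Per-day component: €236,410 + €562,100 = €798,510
Base plus per-day: €31,000 + €798,510 = €829,510
The violation was not negligent: no 30% increase.

€829,510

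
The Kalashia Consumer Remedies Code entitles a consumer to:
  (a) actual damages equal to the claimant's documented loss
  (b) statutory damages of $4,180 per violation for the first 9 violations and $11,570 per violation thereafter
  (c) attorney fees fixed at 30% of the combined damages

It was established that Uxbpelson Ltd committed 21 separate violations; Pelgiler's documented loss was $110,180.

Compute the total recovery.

First 9 violations: 9 × $4,180 = $37,620
Remaining violations: (21 − 9) × $11,570 = $138,840
Statutory damages: $37,620 + $138,840 = $176,460
Combined damages: $110,180 + $176,460 = $286,640
Attorney fees: 30% of $286,640 = $85,992
Total recovery: $286,640 + $85,992 = $372,632

$372,632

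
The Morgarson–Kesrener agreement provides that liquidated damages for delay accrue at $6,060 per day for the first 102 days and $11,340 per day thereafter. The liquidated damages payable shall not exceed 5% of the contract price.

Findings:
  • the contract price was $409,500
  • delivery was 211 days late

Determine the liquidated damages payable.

$20,475

First 102 days: 102 × $6,060 = $618,120
Remaining days: (211 − 102) × $11,340 = $1,236,060
Accrued per-day damages: $618,120 + $1,236,060 = $1,854,180
Cap: 5% of $409,500 = $20,475
Cap at $20,475: $1,854,180 exceeds the cap → $20,475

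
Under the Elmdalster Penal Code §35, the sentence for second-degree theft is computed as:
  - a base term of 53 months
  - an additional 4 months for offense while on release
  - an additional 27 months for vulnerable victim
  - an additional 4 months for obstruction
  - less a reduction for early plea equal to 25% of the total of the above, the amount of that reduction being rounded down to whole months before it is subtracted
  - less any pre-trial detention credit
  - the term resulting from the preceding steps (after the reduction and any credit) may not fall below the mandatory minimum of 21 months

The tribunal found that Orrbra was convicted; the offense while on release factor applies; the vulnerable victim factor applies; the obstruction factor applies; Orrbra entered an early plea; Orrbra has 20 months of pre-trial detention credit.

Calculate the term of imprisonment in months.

Offense while on release enhancement: +4 months
Vulnerable victim enhancement: +27 months
Obstruction enhancement: +4 months
Adjusted term: 53 months + 4 months + 27 months + 4 months = 88 months
Early plea reduction: 25% of 88 months = 22 months (rounded down)
After reduction: 88 − 22 = 66 months
Less pre-trial detention credit: 66 months − 20 months = 46 months
Minimum 21 months: 46 months meets the minimum, no increase.

46 months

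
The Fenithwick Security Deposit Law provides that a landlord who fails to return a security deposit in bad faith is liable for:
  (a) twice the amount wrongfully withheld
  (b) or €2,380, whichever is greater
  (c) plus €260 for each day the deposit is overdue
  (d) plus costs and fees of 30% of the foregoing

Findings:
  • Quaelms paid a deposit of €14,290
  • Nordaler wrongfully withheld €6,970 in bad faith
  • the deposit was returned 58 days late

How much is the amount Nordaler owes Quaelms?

Recovery: €37,726

Doubled: 2 × €6,970 = €13,940
Minimum €2,380: €13,940 meets the minimum, no increase.
Late-return penalty: 58 × €260 = €15,080
Damages plus late penalty: €13,940 + €15,080 = €29,020
Costs and fees: 30% of €29,020 = €8,706
Total recovery: €29,020 + €8,706 = €37,726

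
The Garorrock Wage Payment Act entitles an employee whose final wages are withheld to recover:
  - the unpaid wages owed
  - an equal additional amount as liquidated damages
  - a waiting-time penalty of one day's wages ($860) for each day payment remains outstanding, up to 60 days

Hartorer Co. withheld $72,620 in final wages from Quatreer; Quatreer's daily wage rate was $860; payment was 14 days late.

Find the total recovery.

Liquidated damages (equal amount): $72,620
Penalty days: min(14, 60) = 14
Waiting-time penalty: 14 × $860 = $12,040
Total award: $72,620 + $72,620 + $12,040 = $157,280

Total award: $157,280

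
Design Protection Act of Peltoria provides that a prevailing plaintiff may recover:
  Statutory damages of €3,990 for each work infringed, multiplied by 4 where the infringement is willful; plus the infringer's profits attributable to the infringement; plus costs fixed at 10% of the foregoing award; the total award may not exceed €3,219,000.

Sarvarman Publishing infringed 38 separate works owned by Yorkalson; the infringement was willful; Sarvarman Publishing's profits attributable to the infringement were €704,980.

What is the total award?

Statutory damages: 38 × €3,990 = €151,620
Multiplied by 4: 4 × €151,620 = €606,480
Combined award: €606,480 + €704,980 = €1,311,460
Costs: 10% of €1,311,460 = €131,146
Award plus costs: €1,311,460 + €131,146 = €1,442,606
Cap at €3,219,000: €1,442,606 is within the cap, no reduction.

€1,442,606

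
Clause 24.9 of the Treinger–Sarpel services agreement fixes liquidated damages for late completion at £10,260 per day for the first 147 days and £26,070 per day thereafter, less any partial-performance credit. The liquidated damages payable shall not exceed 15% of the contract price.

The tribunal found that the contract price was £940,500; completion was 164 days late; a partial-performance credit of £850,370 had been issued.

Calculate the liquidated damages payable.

Liquidated damages: £141,075

First 147 days: 147 × £10,260 = £1,508,220
Remaining days: (164 − 147) × £26,070 = £443,190
Accrued per-day damages: £1,508,220 + £443,190 = £1,951,410
Less partial-performance credit: £1,951,410 − £850,370 = £1,101,040
Cap: 15% of £940,500 = £141,075
Cap at £141,075: £1,101,040 exceeds the cap → £141,075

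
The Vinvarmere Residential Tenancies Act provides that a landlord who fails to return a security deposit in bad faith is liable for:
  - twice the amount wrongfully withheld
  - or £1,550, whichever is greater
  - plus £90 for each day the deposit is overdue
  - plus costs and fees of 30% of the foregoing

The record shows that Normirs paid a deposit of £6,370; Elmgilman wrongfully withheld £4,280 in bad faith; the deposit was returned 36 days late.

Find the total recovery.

£15,340

Doubled: 2 × £4,280 = £8,560
Minimum £1,550: £8,560 meets the minimum, no increase.
Late-return penalty: 36 × £90 = £3,240
Damages plus late penalty: £8,560 + £3,240 = £11,800
Costs and fees: 30% of £11,800 = £3,540
Total recovery: £11,800 + £3,540 = £15,340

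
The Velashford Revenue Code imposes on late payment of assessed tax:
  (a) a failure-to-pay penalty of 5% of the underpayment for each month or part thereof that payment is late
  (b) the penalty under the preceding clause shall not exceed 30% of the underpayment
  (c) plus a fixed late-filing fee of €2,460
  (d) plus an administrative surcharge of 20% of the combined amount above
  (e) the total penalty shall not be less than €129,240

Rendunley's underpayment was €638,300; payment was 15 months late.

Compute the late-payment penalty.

€232,740

Accrued rate: 5% × 15 = 75%, capped at 30% → 30%
Failure-to-pay penalty: 30% of €638,300 = €191,490
Penalty before surcharge: €191,490 + €2,460 = €193,950
Administrative surcharge: 20% of €193,950 = €38,790
Total penalty: €193,950 + €38,790 = €232,740
Minimum €129,240: €232,740 meets the minimum, no increase.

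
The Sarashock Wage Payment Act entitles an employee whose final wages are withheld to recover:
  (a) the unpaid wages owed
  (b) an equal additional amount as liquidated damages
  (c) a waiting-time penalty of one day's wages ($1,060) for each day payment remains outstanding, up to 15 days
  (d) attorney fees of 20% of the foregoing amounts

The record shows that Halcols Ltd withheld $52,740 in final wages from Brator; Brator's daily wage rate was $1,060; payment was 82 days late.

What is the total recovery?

Total award: $145,656

Liquidated damages (equal amount): $52,740
Penalty days: min(82, 15) = 15
Waiting-time penalty: 15 × $1,060 = $15,900
Subtotal: $52,740 + $52,740 + $15,900 = $121,380
Attorney fees: 20% of $121,380 = $24,276
Total award: $121,380 + $24,276 = $145,656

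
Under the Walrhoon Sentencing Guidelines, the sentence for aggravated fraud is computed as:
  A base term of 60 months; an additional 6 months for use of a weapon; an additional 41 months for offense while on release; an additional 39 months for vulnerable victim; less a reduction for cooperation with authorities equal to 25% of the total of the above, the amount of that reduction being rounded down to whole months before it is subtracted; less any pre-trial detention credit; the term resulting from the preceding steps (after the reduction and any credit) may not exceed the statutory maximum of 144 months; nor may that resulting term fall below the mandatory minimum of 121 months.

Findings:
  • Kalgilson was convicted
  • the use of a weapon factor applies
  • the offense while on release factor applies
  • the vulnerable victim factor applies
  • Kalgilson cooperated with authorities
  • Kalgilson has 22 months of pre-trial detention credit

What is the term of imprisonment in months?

121 months

Use of a weapon enhancement: +6 months
Offense while on release enhancement: +41 months
Vulnerable victim enhancement: +39 months
Adjusted term: 60 months + 6 months + 41 months + 39 months = 146 months
Cooperation with authorities reduction: 25% of 146 months = 36 months (rounded down)
After reduction: 146 − 36 = 110 months
Less pre-trial detention credit: 110 months − 22 months = 88 months
Cap at 144 months: 88 months is within the cap, no reduction.
Minimum 121 months: 88 months is below the minimum → 121 months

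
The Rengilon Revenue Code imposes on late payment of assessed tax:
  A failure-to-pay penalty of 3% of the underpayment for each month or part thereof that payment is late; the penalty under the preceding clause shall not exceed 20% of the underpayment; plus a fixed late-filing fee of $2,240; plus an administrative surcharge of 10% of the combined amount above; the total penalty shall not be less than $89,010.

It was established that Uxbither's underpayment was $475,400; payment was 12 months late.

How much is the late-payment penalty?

Accrued rate: 3% × 12 = 36%, capped at 20% → 20%
Failure-to-pay penalty: 20% of $475,400 = $95,080
Penalty before surcharge: $95,080 + $2,240 = $97,320
Administrative surcharge: 10% of $97,320 = $9,732
Total penalty: $97,320 + $9,732 = $107,052
Minimum $89,010: $107,052 meets the minimum, no increase.

$107,052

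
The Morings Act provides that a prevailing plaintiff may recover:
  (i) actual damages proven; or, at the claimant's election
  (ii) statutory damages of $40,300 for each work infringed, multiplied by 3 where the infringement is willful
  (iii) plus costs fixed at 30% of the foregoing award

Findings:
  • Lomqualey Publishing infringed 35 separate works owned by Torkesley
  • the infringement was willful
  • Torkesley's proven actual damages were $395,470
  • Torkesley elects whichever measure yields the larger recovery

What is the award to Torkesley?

$5,500,950

Statutory damages: 35 × $40,300 = $1,410,500
Trebled: 3 × $1,410,500 = $4,231,500
Greater of actual damages ($395,470) or enhanced statutory damages ($4,231,500): $4,231,500
Costs: 30% of $4,231,500 = $1,269,450
Award plus costs: $4,231,500 + $1,269,450 = $5,500,950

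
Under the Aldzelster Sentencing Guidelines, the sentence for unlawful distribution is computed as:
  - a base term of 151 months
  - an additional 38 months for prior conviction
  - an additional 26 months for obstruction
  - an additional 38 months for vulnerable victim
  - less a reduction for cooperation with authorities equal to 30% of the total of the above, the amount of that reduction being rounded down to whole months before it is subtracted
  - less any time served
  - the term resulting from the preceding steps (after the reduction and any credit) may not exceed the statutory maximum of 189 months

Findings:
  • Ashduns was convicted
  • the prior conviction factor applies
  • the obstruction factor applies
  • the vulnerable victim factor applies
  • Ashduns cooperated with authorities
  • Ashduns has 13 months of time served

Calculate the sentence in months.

165 months

Prior conviction enhancement: +38 months
Obstruction enhancement: +26 months
Vulnerable victim enhancement: +38 months
Adjusted term: 151 months + 38 months + 26 months + 38 months = 253 months
Cooperation with authorities reduction: 30% of 253 months = 75 months (rounded down)
After reduction: 253 − 75 = 178 months
Less time served: 178 months − 13 months = 165 months
Cap at 189 months: 165 months is within the cap, no reduction.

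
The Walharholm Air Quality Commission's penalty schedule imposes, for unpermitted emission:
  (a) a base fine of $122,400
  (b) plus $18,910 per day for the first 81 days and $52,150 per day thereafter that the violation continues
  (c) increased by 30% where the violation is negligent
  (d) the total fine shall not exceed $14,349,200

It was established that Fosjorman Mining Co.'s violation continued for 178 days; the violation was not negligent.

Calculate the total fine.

First 81 days: 81 × $18,910 = $1,531,710
Remaining days: (178 − 81) × $52,150 = $5,058,550
Per-day component: $1,531,710 + $5,058,550 = $6,590,260
Base plus per-day: $122,400 + $6,590,260 = $6,712,660
The violation was not negligent: no 30% increase.
Cap at $14,349,200: $6,712,660 is within the cap, no reduction.

Civil penalty: $6,712,660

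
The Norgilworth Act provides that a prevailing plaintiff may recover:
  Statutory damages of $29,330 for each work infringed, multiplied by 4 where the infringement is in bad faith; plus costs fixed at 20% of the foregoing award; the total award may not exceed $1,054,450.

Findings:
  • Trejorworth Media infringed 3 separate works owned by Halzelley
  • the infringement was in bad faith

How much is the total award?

Statutory damages: 3 × $29,330 = $87,990
Multiplied by 4: 4 × $87,990 = $351,960
Costs: 20% of $351,960 = $70,392
Award plus costs: $351,960 + $70,392 = $422,352
Cap at $1,054,450: $422,352 is within the cap, no reduction.

$422,352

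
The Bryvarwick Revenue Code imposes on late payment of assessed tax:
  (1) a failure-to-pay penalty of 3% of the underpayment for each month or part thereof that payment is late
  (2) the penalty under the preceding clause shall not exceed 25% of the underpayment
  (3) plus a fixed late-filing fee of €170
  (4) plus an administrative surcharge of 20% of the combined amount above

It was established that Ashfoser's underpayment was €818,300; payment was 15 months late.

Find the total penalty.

Accrued rate: 3% × 15 = 45%, capped at 25% → 25%
Failure-to-pay penalty: 25% of €818,300 = €204,575
Penalty before surcharge: €204,575 + €170 = €204,745
Administrative surcharge: 20% of €204,745 = €40,949
Total penalty: €204,745 + €40,949 = €245,694

€245,694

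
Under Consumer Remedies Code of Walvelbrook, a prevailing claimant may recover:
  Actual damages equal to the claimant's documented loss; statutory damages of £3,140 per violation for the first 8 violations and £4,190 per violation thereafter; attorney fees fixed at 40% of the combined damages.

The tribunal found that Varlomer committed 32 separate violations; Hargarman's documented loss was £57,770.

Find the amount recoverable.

£256,830

First 8 violations: 8 × £3,140 = £25,120
Remaining violations: (32 − 8) × £4,190 = £100,560
Statutory damages: £25,120 + £100,560 = £125,680
Combined damages: £57,770 + £125,680 = £183,450
Attorney fees: 40% of £183,450 = £73,380
Total recovery: £183,450 + £73,380 = £256,830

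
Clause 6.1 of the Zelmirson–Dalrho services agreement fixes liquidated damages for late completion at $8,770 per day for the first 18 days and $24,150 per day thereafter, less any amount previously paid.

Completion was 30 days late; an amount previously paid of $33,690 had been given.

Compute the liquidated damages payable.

$413,970

First 18 days: 18 × $8,770 = $157,860
Remaining days: (30 − 18) × $24,150 = $289,800
Accrued per-day damages: $157,860 + $289,800 = $447,660
Less amount previously paid: $447,660 − $33,690 = $413,970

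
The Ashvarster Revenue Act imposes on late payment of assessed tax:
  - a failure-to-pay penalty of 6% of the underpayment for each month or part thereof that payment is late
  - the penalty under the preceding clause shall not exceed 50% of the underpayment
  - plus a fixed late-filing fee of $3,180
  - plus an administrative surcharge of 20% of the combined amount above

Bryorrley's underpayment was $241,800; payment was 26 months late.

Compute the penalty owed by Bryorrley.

$148,896

Accrued rate: 6% × 26 = 156%, capped at 50% → 50%
Failure-to-pay penalty: 50% of $241,800 = $120,900
Penalty before surcharge: $120,900 + $3,180 = $124,080
Administrative surcharge: 20% of $124,080 = $24,816
Total penalty: $124,080 + $24,816 = $148,896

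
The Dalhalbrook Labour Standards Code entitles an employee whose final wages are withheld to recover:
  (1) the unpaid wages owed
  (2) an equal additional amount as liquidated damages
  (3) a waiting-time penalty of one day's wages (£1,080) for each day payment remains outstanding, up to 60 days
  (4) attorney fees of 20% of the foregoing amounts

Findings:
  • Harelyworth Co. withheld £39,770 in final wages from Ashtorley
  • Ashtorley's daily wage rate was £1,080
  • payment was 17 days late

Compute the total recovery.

Liquidated damages (equal amount): £39,770
Penalty days: min(17, 60) = 17
Waiting-time penalty: 17 × £1,080 = £18,360
Subtotal: £39,770 + £39,770 + £18,360 = £97,900
Attorney fees: 20% of £97,900 = £19,580
Total award: £97,900 + £19,580 = £117,480

£117,480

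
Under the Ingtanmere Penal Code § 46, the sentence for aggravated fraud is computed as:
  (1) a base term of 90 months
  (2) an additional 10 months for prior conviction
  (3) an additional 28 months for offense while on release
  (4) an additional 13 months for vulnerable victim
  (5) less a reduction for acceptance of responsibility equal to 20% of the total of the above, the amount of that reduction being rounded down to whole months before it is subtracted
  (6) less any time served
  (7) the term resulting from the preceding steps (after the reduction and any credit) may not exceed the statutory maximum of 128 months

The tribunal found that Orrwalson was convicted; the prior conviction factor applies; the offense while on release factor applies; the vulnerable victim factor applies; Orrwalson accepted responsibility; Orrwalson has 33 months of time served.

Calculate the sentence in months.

80 months

Prior conviction enhancement: +10 months
Offense while on release enhancement: +28 months
Vulnerable victim enhancement: +13 months
Adjusted term: 90 months + 10 months + 28 months + 13 months = 141 months
Acceptance of responsibility reduction: 20% of 141 months = 28 months (rounded down)
After reduction: 141 − 28 = 113 months
Less time served: 113 months − 33 months = 80 months
Cap at 128 months: 80 months is within the cap, no reduction.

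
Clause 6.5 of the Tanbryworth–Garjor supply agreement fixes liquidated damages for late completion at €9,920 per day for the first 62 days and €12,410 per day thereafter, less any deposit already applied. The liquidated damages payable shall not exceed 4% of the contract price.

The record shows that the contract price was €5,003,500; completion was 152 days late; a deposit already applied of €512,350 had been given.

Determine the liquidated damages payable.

€200,140

First 62 days: 62 × €9,920 = €615,040
Remaining days: (152 − 62) × €12,410 = €1,116,900
Accrued per-day damages: €615,040 + €1,116,900 = €1,731,940
Less deposit already applied: €1,731,940 − €512,350 = €1,219,590
Cap: 4% of €5,003,500 = €200,140
Cap at €200,140: €1,219,590 exceeds the cap → €200,140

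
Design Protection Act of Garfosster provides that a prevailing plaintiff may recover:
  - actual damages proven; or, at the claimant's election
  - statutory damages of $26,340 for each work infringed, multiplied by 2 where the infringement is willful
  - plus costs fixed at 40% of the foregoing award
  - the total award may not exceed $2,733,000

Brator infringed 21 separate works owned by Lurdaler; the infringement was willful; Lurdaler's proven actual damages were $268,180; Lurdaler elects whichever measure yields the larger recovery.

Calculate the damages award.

Statutory damages: 21 × $26,340 = $553,140
Doubled: 2 × $553,140 = $1,106,280
Greater of actual damages ($268,180) or enhanced statutory damages ($1,106,280): $1,106,280
Costs: 40% of $1,106,280 = $442,512
Award plus costs: $1,106,280 + $442,512 = $1,548,792
Cap at $2,733,000: $1,548,792 is within the cap, no reduction.

$1,548,792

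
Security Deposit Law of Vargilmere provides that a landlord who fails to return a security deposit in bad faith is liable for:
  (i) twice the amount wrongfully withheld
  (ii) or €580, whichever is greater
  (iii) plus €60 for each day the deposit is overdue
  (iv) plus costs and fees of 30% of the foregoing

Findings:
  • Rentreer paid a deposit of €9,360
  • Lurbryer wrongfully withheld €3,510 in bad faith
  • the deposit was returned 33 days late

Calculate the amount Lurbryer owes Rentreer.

Doubled: 2 × €3,510 = €7,020
Minimum €580: €7,020 meets the minimum, no increase.
Late-return penalty: 33 × €60 = €1,980
Damages plus late penalty: €7,020 + €1,980 = €9,000
Costs and fees: 30% of €9,000 = €2,700
Total recovery: €9,000 + €2,700 = €11,700

€11,700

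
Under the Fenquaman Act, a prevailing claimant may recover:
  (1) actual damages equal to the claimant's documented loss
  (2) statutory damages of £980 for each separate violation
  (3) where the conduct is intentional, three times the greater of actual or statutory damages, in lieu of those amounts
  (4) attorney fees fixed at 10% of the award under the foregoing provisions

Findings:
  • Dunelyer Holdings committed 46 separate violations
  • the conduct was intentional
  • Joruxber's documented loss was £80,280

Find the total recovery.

Statutory damages: 46 × £980 = £45,080
Greater of actual damages (£80,280) or statutory damages (£45,080): £80,280
Trebled: 3 × £80,280 = £240,840
Attorney fees: 10% of £240,840 = £24,084
Total recovery: £240,840 + £24,084 = £264,924

£264,924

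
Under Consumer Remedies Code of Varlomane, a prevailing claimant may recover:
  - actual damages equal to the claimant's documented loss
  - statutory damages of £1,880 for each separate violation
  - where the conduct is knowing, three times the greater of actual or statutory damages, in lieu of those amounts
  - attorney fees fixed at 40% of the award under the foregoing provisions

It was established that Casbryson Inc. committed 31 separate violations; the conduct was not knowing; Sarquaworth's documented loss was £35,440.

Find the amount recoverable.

£131,208

Statutory damages: 31 × £1,880 = £58,280
Conduct not knowing: the in-lieu enhancement does not apply.
Actual plus statutory damages: £35,440 + £58,280 = £93,720
Attorney fees: 40% of £93,720 = £37,488
Total recovery: £93,720 + £37,488 = £131,208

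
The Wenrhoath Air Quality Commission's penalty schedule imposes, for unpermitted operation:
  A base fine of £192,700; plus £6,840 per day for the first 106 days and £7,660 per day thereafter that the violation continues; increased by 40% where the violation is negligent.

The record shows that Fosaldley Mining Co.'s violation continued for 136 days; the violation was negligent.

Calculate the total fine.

£1,606,556

First 106 days: 106 × £6,840 = £725,040
Remaining days: (136 − 106) × £7,660 = £229,800
Per-day component: £725,040 + £229,800 = £954,840
Base plus per-day: £192,700 + £954,840 = £1,147,540
Enhancement: 40% of £1,147,540 = £459,016
Enhanced fine: £1,147,540 + £459,016 = £1,606,556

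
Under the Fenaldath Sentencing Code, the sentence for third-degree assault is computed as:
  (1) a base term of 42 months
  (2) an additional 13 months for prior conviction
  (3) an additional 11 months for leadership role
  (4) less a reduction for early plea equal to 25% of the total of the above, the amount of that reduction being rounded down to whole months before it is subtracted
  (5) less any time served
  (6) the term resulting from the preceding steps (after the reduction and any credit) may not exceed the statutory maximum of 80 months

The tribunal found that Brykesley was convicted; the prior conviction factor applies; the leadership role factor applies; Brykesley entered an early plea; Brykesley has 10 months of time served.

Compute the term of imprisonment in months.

40 months

Prior conviction enhancement: +13 months
Leadership role enhancement: +11 months
Adjusted term: 42 months + 13 months + 11 months = 66 months
Early plea reduction: 25% of 66 months = 16 months (rounded down)
After reduction: 66 − 16 = 50 months
Less time served: 50 months − 10 months = 40 months
Cap at 80 months: 40 months is within the cap, no reduction.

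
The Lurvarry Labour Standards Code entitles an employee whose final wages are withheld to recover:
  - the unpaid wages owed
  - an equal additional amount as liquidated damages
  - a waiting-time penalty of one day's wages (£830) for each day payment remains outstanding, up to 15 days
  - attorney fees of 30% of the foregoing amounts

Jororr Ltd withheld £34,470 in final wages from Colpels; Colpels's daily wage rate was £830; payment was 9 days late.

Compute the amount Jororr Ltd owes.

Liquidated damages (equal amount): £34,470
Penalty days: min(9, 15) = 9
Waiting-time penalty: 9 × £830 = £7,470
Subtotal: £34,470 + £34,470 + £7,470 = £76,410
Attorney fees: 30% of £76,410 = £22,923
Total award: £76,410 + £22,923 = £99,333

Total award: £99,333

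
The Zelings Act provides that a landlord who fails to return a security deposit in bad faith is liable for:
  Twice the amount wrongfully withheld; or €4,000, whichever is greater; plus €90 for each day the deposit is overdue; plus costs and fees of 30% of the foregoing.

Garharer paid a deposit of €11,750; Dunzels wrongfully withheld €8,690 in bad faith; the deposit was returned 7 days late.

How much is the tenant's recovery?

Doubled: 2 × €8,690 = €17,380
Minimum €4,000: €17,380 meets the minimum, no increase.
Late-return penalty: 7 × €90 = €630
Damages plus late penalty: €17,380 + €630 = €18,010
Costs and fees: 30% of €18,010 = €5,403
Total recovery: €18,010 + €5,403 = €23,413

Recovery: €23,413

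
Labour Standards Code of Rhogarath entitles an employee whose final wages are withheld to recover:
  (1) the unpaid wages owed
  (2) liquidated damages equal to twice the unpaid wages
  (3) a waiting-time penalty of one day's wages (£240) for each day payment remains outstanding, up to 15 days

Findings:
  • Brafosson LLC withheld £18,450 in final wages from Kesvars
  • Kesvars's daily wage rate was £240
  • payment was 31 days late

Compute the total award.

£58,950

Doubled: 2 × £18,450 = £36,900
Penalty days: min(31, 15) = 15
Waiting-time penalty: 15 × £240 = £3,600
Total award: £18,450 + £36,900 + £3,600 = £58,950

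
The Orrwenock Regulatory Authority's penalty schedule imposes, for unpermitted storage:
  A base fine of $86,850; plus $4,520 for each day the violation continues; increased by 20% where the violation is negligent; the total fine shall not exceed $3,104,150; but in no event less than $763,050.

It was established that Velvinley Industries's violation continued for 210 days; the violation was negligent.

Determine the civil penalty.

$1,243,260

Per-day component: 210 × $4,520 = $949,200
Base plus per-day: $86,850 + $949,200 = $1,036,050
Enhancement: 20% of $1,036,050 = $207,210
Enhanced fine: $1,036,050 + $207,210 = $1,243,260
Cap at $3,104,150: $1,243,260 is within the cap, no reduction.
Minimum $763,050: $1,243,260 meets the minimum, no increase.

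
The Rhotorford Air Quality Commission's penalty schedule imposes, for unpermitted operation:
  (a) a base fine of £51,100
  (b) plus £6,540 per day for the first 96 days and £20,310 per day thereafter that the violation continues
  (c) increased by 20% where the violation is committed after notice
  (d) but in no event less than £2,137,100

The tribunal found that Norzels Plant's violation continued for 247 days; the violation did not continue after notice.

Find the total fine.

First 96 days: 96 × £6,540 = £627,840
Remaining days: (247 − 96) × £20,310 = £3,066,810
Per-day component: £627,840 + £3,066,810 = £3,694,650
Base plus per-day: £51,100 + £3,694,650 = £3,745,750
The violation did not continue after notice: no 20% increase.
Minimum £2,137,100: £3,745,750 meets the minimum, no increase.

Civil penalty: £3,745,750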